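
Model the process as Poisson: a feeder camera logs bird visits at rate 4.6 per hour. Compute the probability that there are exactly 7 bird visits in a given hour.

0.0869

With mean μ = 4.6 per hour,
P(N = 7) = e^(−μ) μ^7/7! = e^(−4.6) · 4.6^7/5040 ≈ 0.0869.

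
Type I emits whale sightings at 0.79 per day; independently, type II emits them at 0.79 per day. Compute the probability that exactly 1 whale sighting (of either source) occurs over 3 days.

Independent Poisson processes superpose: combined rate λ = 0.79 + 0.79 = 1.58 per day.
Over the interval, μ = 1.58 × 3 = 4.74 (3 days).
P(N = 1) = e^(−4.74) · 4.74^1/1! ≈ 0.0414.

0.0414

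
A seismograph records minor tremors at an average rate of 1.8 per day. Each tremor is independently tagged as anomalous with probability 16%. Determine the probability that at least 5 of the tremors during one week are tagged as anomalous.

0.0541

Thinning: the tremors that are tagged as anomalous themselves form a Poisson process with rate 0.16 × 1.8 = 0.288 per day.
Over the interval, μ = 0.288 × 7 = 2.016 (a week = 7 days).
P(N ≥ 5) = 1 − P(N ≤ 4) ≈ 0.0541.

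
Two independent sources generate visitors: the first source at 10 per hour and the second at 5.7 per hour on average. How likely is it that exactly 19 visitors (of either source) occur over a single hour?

0.0659

Independent Poisson processes superpose: combined rate λ = 10 + 5.7 = 15.7 per hour.
So μ = 15.7.
P(N = 19) = e^(−15.7) · 15.7^19/19! ≈ 0.0659.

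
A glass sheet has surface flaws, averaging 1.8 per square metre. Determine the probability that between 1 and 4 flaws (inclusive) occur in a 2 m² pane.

Over the interval, μ = 1.8 × 2 = 3.6 (a 2 m² pane = 2 square metres).
P(1 ≤ N ≤ 4) = Σ_{j=1}^{4} e^(−3.6) · 3.6^j/j! ≈ 0.6791.

0.6791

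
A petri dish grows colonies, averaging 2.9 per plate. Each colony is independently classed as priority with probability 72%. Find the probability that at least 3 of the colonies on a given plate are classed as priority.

Thinning: the colonies that are classed as priority themselves form a Poisson process with rate 0.72 × 2.9 = 2.088 per plate.
So μ = 2.088.
P(N ≥ 3) = 1 − P(N ≤ 2) ≈ 0.3471.

0.3471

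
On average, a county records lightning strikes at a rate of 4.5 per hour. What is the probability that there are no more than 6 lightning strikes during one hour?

With mean μ = 4.5 per hour,
P(N ≤ 6) = Σ_{j=0}^{6} e^(−μ) μ^j/j! ≈ 0.8311.

0.8311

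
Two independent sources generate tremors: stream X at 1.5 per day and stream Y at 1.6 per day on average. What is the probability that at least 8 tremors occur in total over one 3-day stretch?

0.7100

Independent Poisson processes superpose: combined rate λ = 1.5 + 1.6 = 3.1 per day.
Over the interval, μ = 3.1 × 3 = 9.3 (a 3-day stretch = 3 days).
P(N ≥ 8) = 1 − P(N ≤ 7) ≈ 0.7100.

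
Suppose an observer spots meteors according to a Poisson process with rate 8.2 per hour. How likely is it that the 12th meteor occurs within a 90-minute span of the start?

0.5722

Over the interval, μ = 8.2 × 1.5 = 12.3 (a 90-minute span = 1.5 hours).
The 12th arrival falls in the interval iff at least 12 events occur there: P(S_12 ≤ t) = P(N ≥ 12) = 1 − P(N ≤ 11) ≈ 0.5722.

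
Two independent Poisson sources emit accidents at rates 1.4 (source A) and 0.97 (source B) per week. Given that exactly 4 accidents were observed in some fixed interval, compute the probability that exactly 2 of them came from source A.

0.3507

Given the total, each event is independently from source A with probability p = λ_A/(λ_A+λ_B) = 1.4/2.37 ≈ 0.5907.
So K ~ Binomial(4, 1.4/2.37): P(K = 2) = C(4,2) · (1.4/2.37)^2 · (0.97/2.37)^2 ≈ 0.3507.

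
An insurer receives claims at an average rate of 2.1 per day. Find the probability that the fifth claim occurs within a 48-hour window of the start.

0.4102

Over the interval, μ = 2.1 × 2 = 4.2 (a 48-hour window = 2 days).
The fifth arrival falls in the interval iff at least 5 events occur there: P(S_5 ≤ t) = P(N ≥ 5) = 1 − P(N ≤ 4) ≈ 0.4102.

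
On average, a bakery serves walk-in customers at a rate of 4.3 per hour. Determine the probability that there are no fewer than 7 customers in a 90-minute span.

0.4656

Over the interval, μ = 4.3 × 1.5 = 6.45 (a 90-minute span = 1.5 hours).
P(N ≥ 7) = 1 − P(N ≤ 6) = 1 − Σ_{j=0}^{6} e^(−μ) μ^j/j! ≈ 0.4656.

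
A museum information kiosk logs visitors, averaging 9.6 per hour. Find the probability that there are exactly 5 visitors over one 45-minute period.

0.1204

Over the interval, μ = 9.6 × 0.75 = 7.2 (a 45-minute period = 0.75 hours).
P(N = 5) = e^(−μ) μ^5/5! = e^(−7.2) · 7.2^5/120 ≈ 0.1204.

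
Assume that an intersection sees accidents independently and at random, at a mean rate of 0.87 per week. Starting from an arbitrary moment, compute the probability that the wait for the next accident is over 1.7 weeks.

0.2279

The wait for the next event is exponential with rate λ = 0.87 per week.
P(T > 1.7) = e^(−λt) = e^(−0.87 × 1.7) = e^(−1.479) ≈ 0.2279.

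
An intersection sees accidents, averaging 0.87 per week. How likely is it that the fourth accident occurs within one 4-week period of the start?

0.4590

Over the interval, μ = 0.87 × 4 = 3.48 (a 4-week period = 4 weeks).
The fourth arrival falls in the interval iff at least 4 events occur there: P(S_4 ≤ t) = P(N ≥ 4) = 1 − P(N ≤ 3) ≈ 0.4590.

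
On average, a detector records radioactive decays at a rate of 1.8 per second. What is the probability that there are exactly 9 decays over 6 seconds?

Over the interval, μ = 1.8 × 6 = 10.8 (6 seconds).
P(N = 9) = e^(−μ) μ^9/9! = e^(−10.8) · 10.8^9/362880 ≈ 0.1124.

0.1124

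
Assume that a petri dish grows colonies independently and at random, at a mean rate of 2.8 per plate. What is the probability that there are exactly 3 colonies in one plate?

0.2225

With mean μ = 2.8 per plate,
P(N = 3) = e^(−μ) μ^3/3! = e^(−2.8) · 2.8^3/6 ≈ 0.2225.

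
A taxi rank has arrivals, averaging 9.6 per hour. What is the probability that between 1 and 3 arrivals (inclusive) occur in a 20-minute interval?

Over the interval, μ = 9.6 × 1/3 = 3.2 (a 20-minute interval = 1/3 hours).
P(1 ≤ N ≤ 3) = Σ_{j=1}^{3} e^(−3.2) · 3.2^j/j! ≈ 0.5618.

0.5618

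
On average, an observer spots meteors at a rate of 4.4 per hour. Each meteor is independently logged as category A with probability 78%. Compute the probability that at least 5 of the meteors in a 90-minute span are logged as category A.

Thinning: the meteors that are logged as category A themselves form a Poisson process with rate 0.78 × 4.4 = 3.432 per hour.
Over the interval, μ = 3.432 × 1.5 = 5.148 (a 90-minute span = 1.5 hours).
P(N ≥ 5) = 1 − P(N ≤ 4) ≈ 0.5851.

0.5851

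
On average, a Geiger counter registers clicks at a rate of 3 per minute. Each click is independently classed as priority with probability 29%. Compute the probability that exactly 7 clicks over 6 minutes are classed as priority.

0.1133

Thinning: the clicks that are classed as priority themselves form a Poisson process with rate 0.29 × 3 = 0.87 per minute.
Over the interval, μ = 0.87 × 6 = 5.22 (6 minutes).
P(N = 7) = e^(−5.22) · 5.22^7/7! ≈ 0.1133.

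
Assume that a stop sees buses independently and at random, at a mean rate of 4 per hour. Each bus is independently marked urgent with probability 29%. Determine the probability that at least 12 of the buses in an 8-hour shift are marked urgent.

0.2250

Thinning: the buses that are marked urgent themselves form a Poisson process with rate 0.29 × 4 = 1.16 per hour.
Over the interval, μ = 1.16 × 8 = 9.28 (an 8-hour shift = 8 hours).
P(N ≥ 12) = 1 − P(N ≤ 11) ≈ 0.2250.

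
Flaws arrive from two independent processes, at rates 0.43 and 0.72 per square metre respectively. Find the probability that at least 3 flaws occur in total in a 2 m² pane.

0.4040

Independent Poisson processes superpose: combined rate λ = 0.43 + 0.72 = 1.15 per square metre.
Over the interval, μ = 1.15 × 2 = 2.3 (a 2 m² pane = 2 square metres).
P(N ≥ 3) = 1 − P(N ≤ 2) ≈ 0.4040.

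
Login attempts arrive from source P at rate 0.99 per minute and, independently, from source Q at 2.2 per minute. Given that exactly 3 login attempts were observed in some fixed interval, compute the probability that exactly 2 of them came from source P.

Given the total, each event is independently from source P with probability p = λ_P/(λ_P+λ_Q) = 0.99/3.19 ≈ 0.3103.
So K ~ Binomial(3, 0.99/3.19): P(K = 2) = C(3,2) · (0.99/3.19)^2 · (2.2/3.19)^1 ≈ 0.1993.

0.1993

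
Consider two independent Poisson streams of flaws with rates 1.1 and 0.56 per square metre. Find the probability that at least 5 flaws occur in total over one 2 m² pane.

0.2411

Independent Poisson processes superpose: combined rate λ = 1.1 + 0.56 = 1.66 per square metre.
Over the interval, μ = 1.66 × 2 = 3.32 (a 2 m² pane = 2 square metres).
P(N ≥ 5) = 1 − P(N ≤ 4) ≈ 0.2411.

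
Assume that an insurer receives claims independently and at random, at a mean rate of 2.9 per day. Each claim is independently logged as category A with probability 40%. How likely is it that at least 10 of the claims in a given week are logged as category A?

Thinning: the claims that are logged as category A themselves form a Poisson process with rate 0.4 × 2.9 = 1.16 per day.
Over the interval, μ = 1.16 × 7 = 8.12 (a week = 7 days).
P(N ≥ 10) = 1 − P(N ≤ 9) ≈ 0.2984.

0.2984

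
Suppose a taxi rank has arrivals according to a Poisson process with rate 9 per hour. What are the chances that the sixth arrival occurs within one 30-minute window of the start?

0.2971

Over the interval, μ = 9 × 0.5 = 4.5 (a 30-minute window = 0.5 hours).
The sixth arrival falls in the interval iff at least 6 events occur there: P(S_6 ≤ t) = P(N ≥ 6) = 1 − P(N ≤ 5) ≈ 0.2971.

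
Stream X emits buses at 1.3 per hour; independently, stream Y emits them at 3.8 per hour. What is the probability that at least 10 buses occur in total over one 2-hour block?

Independent Poisson processes superpose: combined rate λ = 1.3 + 3.8 = 5.1 per hour.
Over the interval, μ = 5.1 × 2 = 10.2 (a 2-hour block = 2 hours).
P(N ≥ 10) = 1 − P(N ≤ 9) ≈ 0.5668.

0.5668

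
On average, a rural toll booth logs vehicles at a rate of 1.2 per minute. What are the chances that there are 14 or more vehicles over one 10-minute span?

0.3185

Over the interval, μ = 1.2 × 10 = 12 (a 10-minute span = 10 minutes).
P(N ≥ 14) = 1 − P(N ≤ 13) = 1 − Σ_{j=0}^{13} e^(−μ) μ^j/j! ≈ 0.3185.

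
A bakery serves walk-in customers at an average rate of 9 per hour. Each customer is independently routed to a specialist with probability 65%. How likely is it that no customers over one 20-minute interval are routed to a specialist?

0.1423

Thinning: the customers that are routed to a specialist themselves form a Poisson process with rate 0.65 × 9 = 5.85 per hour.
Over the interval, μ = 5.85 × 1/3 = 1.95 (a 20-minute interval = 1/3 hours).
P(N = 0) = e^(−1.95) · 1.95^0/0! ≈ 0.1423.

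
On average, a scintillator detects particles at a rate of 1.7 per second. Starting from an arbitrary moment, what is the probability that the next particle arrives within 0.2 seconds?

0.2882

Inter-arrival times are exponential with rate λ = 1.7 per second.
P(T ≤ 0.2) = 1 − e^(−λt) = 1 − e^(−1.7 × 0.2) = 1 − e^(−0.34) ≈ 0.2882.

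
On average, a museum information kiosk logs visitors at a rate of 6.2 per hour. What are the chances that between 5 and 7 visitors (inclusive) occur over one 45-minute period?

Over the interval, μ = 6.2 × 0.75 = 4.65 (a 45-minute period = 0.75 hours).
P(5 ≤ N ≤ 7) = Σ_{j=5}^{7} e^(−4.65) · 4.65^j/j! ≈ 0.3967.

0.3967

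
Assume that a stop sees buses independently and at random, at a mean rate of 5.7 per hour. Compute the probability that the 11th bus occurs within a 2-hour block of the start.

Over the interval, μ = 5.7 × 2 = 11.4 (a 2-hour block = 2 hours).
The 11th arrival falls in the interval iff at least 11 events occur there: P(S_11 ≤ t) = P(N ≥ 11) = 1 − P(N ≤ 10) ≈ 0.5869.

0.5869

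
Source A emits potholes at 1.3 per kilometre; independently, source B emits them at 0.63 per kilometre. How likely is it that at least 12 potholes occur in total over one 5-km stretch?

Independent Poisson processes superpose: combined rate λ = 1.3 + 0.63 = 1.93 per kilometre.
Over the interval, μ = 1.93 × 5 = 9.65 (a 5-km stretch = 5 kilometres).
P(N ≥ 12) = 1 − P(N ≤ 11) ≈ 0.2642.

0.2642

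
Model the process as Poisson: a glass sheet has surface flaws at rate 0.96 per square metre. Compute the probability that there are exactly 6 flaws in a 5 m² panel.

0.1398

Over the interval, μ = 0.96 × 5 = 4.8 (a 5 m² panel = 5 square metres).
P(N = 6) = e^(−μ) μ^6/6! = e^(−4.8) · 4.8^6/720 ≈ 0.1398.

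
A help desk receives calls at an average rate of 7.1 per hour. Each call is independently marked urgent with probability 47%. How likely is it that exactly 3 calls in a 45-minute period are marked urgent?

0.2139

Thinning: the calls that are marked urgent themselves form a Poisson process with rate 0.47 × 7.1 = 3.337 per hour.
Over the interval, μ = 3.337 × 0.75 = 2.50275 (a 45-minute period = 0.75 hours).
P(N = 3) = e^(−2.50275) · 2.50275^3/3! ≈ 0.2139.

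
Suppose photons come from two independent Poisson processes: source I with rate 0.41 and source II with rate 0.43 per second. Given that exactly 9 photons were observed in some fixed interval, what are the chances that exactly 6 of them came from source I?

Given the total, each event is independently from source I with probability p = λ_I/(λ_I+λ_II) = 0.41/0.84 ≈ 0.4881.
So K ~ Binomial(9, 0.41/0.84): P(K = 6) = C(9,6) · (0.41/0.84)^6 · (0.43/0.84)^3 ≈ 0.1524.

0.1524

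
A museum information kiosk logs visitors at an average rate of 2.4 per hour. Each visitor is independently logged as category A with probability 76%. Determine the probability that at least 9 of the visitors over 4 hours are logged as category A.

0.3102

Thinning: the visitors that are logged as category A themselves form a Poisson process with rate 0.76 × 2.4 = 1.824 per hour.
Over the interval, μ = 1.824 × 4 = 7.296 (4 hours).
P(N ≥ 9) = 1 − P(N ≤ 8) ≈ 0.3102.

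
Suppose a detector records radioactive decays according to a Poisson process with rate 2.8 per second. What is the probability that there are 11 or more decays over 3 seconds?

0.2257

Over the interval, μ = 2.8 × 3 = 8.4 (3 seconds).
P(N ≥ 11) = 1 − P(N ≤ 10) = 1 − Σ_{j=0}^{10} e^(−μ) μ^j/j! ≈ 0.2257.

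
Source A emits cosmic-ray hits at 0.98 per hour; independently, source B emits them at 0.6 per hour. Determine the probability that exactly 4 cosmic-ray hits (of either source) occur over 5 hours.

0.0602

Independent Poisson processes superpose: combined rate λ = 0.98 + 0.6 = 1.58 per hour.
Over the interval, μ = 1.58 × 5 = 7.9 (5 hours).
P(N = 4) = e^(−7.9) · 7.9^4/4! ≈ 0.0602.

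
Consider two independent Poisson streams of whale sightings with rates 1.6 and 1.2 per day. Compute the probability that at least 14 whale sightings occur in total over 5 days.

0.5356

Independent Poisson processes superpose: combined rate λ = 1.6 + 1.2 = 2.8 per day.
Over the interval, μ = 2.8 × 5 = 14 (5 days).
P(N ≥ 14) = 1 − P(N ≤ 13) ≈ 0.5356.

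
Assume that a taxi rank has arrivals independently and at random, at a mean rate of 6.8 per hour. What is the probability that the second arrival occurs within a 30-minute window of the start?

Over the interval, μ = 6.8 × 0.5 = 3.4 (a 30-minute window = 0.5 hours).
The second arrival falls in the interval iff at least 2 events occur there: P(S_2 ≤ t) = P(N ≥ 2) = 1 − P(N ≤ 1) ≈ 0.8532.

0.8532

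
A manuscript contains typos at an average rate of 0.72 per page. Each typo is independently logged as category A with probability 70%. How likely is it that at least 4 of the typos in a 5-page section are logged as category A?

0.2467

Thinning: the typos that are logged as category A themselves form a Poisson process with rate 0.7 × 0.72 = 0.504 per page.
Over the interval, μ = 0.504 × 5 = 2.52 (a 5-page section = 5 pages).
P(N ≥ 4) = 1 − P(N ≤ 3) ≈ 0.2467.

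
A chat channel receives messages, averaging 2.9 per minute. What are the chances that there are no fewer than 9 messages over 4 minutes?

0.8170

Over the interval, μ = 2.9 × 4 = 11.6 (4 minutes).
P(N ≥ 9) = 1 − P(N ≤ 8) = 1 − Σ_{j=0}^{8} e^(−μ) μ^j/j! ≈ 0.8170.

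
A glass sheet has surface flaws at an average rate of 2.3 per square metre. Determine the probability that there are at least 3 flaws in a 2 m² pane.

0.8374

Over the interval, μ = 2.3 × 2 = 4.6 (a 2 m² pane = 2 square metres).
P(N ≥ 3) = 1 − P(N ≤ 2) = 1 − Σ_{j=0}^{2} e^(−μ) μ^j/j! ≈ 0.8374.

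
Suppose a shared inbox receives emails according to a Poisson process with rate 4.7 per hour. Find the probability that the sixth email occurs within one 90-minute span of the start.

0.7056

Over the interval, μ = 4.7 × 1.5 = 7.05 (a 90-minute span = 1.5 hours).
The sixth arrival falls in the interval iff at least 6 events occur there: P(S_6 ≤ t) = P(N ≥ 6) = 1 − P(N ≤ 5) ≈ 0.7056.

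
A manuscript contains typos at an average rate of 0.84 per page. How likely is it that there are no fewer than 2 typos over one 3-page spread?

Over the interval, μ = 0.84 × 3 = 2.52 (a 3-page spread = 3 pages).
P(N ≥ 2) = 1 − P(N ≤ 1) = 1 − Σ_{j=0}^{1} e^(−μ) μ^j/j! ≈ 0.7168.

0.7168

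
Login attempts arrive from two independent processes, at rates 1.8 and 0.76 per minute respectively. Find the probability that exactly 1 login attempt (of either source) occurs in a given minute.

0.1979

Independent Poisson processes superpose: combined rate λ = 1.8 + 0.76 = 2.56 per minute.
So μ = 2.56.
P(N = 1) = e^(−2.56) · 2.56^1/1! ≈ 0.1979.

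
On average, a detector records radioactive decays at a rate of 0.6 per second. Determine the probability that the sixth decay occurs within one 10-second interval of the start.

0.5543

Over the interval, μ = 0.6 × 10 = 6 (a 10-second interval = 10 seconds).
The sixth arrival falls in the interval iff at least 6 events occur there: P(S_6 ≤ t) = P(N ≥ 6) = 1 − P(N ≤ 5) ≈ 0.5543.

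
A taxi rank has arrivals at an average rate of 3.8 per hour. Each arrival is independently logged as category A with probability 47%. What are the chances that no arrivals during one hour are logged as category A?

Thinning: the arrivals that are logged as category A themselves form a Poisson process with rate 0.47 × 3.8 = 1.786 per hour.
So μ = 1.786.
P(N = 0) = e^(−1.786) · 1.786^0/0! ≈ 0.1676.

0.1676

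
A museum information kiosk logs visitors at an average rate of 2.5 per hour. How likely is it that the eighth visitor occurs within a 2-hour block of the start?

0.1334

Over the interval, μ = 2.5 × 2 = 5 (a 2-hour block = 2 hours).
The eighth arrival falls in the interval iff at least 8 events occur there: P(S_8 ≤ t) = P(N ≥ 8) = 1 − P(N ≤ 7) ≈ 0.1334.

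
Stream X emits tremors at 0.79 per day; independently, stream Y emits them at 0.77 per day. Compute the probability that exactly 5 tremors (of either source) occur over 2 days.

0.1088

Independent Poisson processes superpose: combined rate λ = 0.79 + 0.77 = 1.56 per day.
Over the interval, μ = 1.56 × 2 = 3.12 (2 days).
P(N = 5) = e^(−3.12) · 3.12^5/5! ≈ 0.1088.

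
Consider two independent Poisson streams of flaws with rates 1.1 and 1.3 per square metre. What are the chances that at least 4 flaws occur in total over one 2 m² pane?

0.7058

Independent Poisson processes superpose: combined rate λ = 1.1 + 1.3 = 2.4 per square metre.
Over the interval, μ = 2.4 × 2 = 4.8 (a 2 m² pane = 2 square metres).
P(N ≥ 4) = 1 − P(N ≤ 3) ≈ 0.7058.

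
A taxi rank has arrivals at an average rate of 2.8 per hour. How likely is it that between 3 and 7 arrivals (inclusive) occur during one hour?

With mean μ = 2.8 per hour,
P(3 ≤ N ≤ 7) = Σ_{j=3}^{7} e^(−2.8) · 2.8^j/j! ≈ 0.5224.

0.5224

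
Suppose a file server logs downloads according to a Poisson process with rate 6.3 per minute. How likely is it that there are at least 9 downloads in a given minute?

0.1852

With mean μ = 6.3 per minute,
P(N ≥ 9) = 1 − P(N ≤ 8) = 1 − Σ_{j=0}^{8} e^(−μ) μ^j/j! ≈ 0.1852.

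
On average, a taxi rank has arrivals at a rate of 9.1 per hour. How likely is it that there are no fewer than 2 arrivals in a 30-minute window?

0.9414

Over the interval, μ = 9.1 × 0.5 = 4.55 (a 30-minute window = 0.5 hours).
P(N ≥ 2) = 1 − P(N ≤ 1) = 1 − Σ_{j=0}^{1} e^(−μ) μ^j/j! ≈ 0.9414.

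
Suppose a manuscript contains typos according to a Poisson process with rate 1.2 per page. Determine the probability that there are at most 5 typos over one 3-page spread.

Over the interval, μ = 1.2 × 3 = 3.6 (a 3-page spread = 3 pages).
P(N ≤ 5) = Σ_{j=0}^{5} e^(−μ) μ^j/j! ≈ 0.8441.

0.8441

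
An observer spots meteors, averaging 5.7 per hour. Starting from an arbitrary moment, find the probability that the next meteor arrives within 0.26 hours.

Inter-arrival times are exponential with rate λ = 5.7 per hour.
P(T ≤ 0.26) = 1 − e^(−λt) = 1 − e^(−5.7 × 0.26) = 1 − e^(−1.482) ≈ 0.7728.

0.7728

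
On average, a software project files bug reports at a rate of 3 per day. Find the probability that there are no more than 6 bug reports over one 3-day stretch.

0.2068

Over the interval, μ = 3 × 3 = 9 (a 3-day stretch = 3 days).
P(N ≤ 6) = Σ_{j=0}^{6} e^(−μ) μ^j/j! ≈ 0.2068.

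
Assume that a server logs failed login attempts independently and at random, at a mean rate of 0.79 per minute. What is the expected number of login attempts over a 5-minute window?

E[N] = λt = 0.79 × 5 = 3.95 (a 5-minute window = 5 minutes).

3.95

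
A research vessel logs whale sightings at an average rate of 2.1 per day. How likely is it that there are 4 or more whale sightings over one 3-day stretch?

0.8736

Over the interval, μ = 2.1 × 3 = 6.3 (a 3-day stretch = 3 days).
P(N ≥ 4) = 1 − P(N ≤ 3) = 1 − Σ_{j=0}^{3} e^(−μ) μ^j/j! ≈ 0.8736.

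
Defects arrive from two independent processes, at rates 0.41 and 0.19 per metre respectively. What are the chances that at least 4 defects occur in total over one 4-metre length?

Independent Poisson processes superpose: combined rate λ = 0.41 + 0.19 = 0.6 per metre.
Over the interval, μ = 0.6 × 4 = 2.4 (a 4-metre length = 4 metres).
P(N ≥ 4) = 1 − P(N ≤ 3) ≈ 0.2213.

0.2213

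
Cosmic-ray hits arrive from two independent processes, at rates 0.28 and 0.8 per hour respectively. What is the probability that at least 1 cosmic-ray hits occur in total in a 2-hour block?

0.8847

Independent Poisson processes superpose: combined rate λ = 0.28 + 0.8 = 1.08 per hour.
Over the interval, μ = 1.08 × 2 = 2.16 (a 2-hour block = 2 hours).
P(N ≥ 1) = 1 − P(N ≤ 0) ≈ 0.8847.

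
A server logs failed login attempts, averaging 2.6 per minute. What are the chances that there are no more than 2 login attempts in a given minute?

0.5184

With mean μ = 2.6 per minute,
P(N ≤ 2) = Σ_{j=0}^{2} e^(−μ) μ^j/j! ≈ 0.5184.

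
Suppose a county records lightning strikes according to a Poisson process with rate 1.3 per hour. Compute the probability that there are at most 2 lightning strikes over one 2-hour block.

Over the interval, μ = 1.3 × 2 = 2.6 (a 2-hour block = 2 hours).
P(N ≤ 2) = Σ_{j=0}^{2} e^(−μ) μ^j/j! ≈ 0.5184.

0.5184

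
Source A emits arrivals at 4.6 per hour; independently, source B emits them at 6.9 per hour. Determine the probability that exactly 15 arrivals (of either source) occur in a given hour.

0.0630

Independent Poisson processes superpose: combined rate λ = 4.6 + 6.9 = 11.5 per hour.
So μ = 11.5.
P(N = 15) = e^(−11.5) · 11.5^15/15! ≈ 0.0630.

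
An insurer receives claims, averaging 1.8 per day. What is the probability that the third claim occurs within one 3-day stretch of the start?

Over the interval, μ = 1.8 × 3 = 5.4 (a 3-day stretch = 3 days).
The third arrival falls in the interval iff at least 3 events occur there: P(S_3 ≤ t) = P(N ≥ 3) = 1 − P(N ≤ 2) ≈ 0.9052.

0.9052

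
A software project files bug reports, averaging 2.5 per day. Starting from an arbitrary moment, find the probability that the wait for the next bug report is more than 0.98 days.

The wait for the next event is exponential with rate λ = 2.5 per day.
P(T > 0.98) = e^(−λt) = e^(−2.5 × 0.98) = e^(−2.45) ≈ 0.0863.

0.0863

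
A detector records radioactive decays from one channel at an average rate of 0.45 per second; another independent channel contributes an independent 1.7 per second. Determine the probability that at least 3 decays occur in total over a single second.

Independent Poisson processes superpose: combined rate λ = 0.45 + 1.7 = 2.15 per second.
So μ = 2.15.
P(N ≥ 3) = 1 − P(N ≤ 2) ≈ 0.3639.

0.3639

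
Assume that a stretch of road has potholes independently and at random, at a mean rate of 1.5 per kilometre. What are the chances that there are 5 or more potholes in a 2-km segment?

Over the interval, μ = 1.5 × 2 = 3 (a 2-km segment = 2 kilometres).
P(N ≥ 5) = 1 − P(N ≤ 4) = 1 − Σ_{j=0}^{4} e^(−μ) μ^j/j! ≈ 0.1847.

0.1847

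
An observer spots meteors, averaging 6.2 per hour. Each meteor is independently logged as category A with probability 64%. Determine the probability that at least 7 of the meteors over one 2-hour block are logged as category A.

Thinning: the meteors that are logged as category A themselves form a Poisson process with rate 0.64 × 6.2 = 3.968 per hour.
Over the interval, μ = 3.968 × 2 = 7.936 (a 2-hour block = 2 hours).
P(N ≥ 7) = 1 − P(N ≤ 6) ≈ 0.6787.

0.6787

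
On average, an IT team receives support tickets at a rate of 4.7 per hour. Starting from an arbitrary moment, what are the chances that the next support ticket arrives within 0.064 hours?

0.2598

Inter-arrival times are exponential with rate λ = 4.7 per hour.
P(T ≤ 0.064) = 1 − e^(−λt) = 1 − e^(−4.7 × 0.064) = 1 − e^(−0.3008) ≈ 0.2598.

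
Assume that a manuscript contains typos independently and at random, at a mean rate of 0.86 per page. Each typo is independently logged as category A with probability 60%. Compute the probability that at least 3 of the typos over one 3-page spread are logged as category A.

Thinning: the typos that are logged as category A themselves form a Poisson process with rate 0.6 × 0.86 = 0.516 per page.
Over the interval, μ = 0.516 × 3 = 1.548 (a 3-page spread = 3 pages).
P(N ≥ 3) = 1 − P(N ≤ 2) ≈ 0.2033.

0.2033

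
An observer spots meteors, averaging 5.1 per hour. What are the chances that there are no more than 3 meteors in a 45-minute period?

0.4684

Over the interval, μ = 5.1 × 0.75 = 3.825 (a 45-minute period = 0.75 hours).
P(N ≤ 3) = Σ_{j=0}^{3} e^(−μ) μ^j/j! ≈ 0.4684.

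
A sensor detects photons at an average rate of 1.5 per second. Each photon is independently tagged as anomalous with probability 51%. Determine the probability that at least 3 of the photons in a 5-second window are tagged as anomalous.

Thinning: the photons that are tagged as anomalous themselves form a Poisson process with rate 0.51 × 1.5 = 0.765 per second.
Over the interval, μ = 0.765 × 5 = 3.825 (a 5-second window = 5 seconds).
P(N ≥ 3) = 1 − P(N ≤ 2) ≈ 0.7351.

0.7351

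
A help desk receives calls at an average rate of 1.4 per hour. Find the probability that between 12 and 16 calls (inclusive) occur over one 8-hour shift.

Over the interval, μ = 1.4 × 8 = 11.2 (an 8-hour shift = 8 hours).
P(12 ≤ N ≤ 16) = Σ_{j=12}^{16} e^(−11.2) · 11.2^j/j! ≈ 0.3810.

0.3810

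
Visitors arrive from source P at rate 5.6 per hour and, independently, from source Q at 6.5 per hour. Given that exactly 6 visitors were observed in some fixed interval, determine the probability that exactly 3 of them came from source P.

Given the total, each event is independently from source P with probability p = λ_P/(λ_P+λ_Q) = 5.6/12.1 ≈ 0.4628.
So K ~ Binomial(6, 5.6/12.1): P(K = 3) = C(6,3) · (5.6/12.1)^3 · (6.5/12.1)^3 ≈ 0.3073.

0.3073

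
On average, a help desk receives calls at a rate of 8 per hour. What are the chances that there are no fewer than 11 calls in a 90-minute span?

0.6528

Over the interval, μ = 8 × 1.5 = 12 (a 90-minute span = 1.5 hours).
P(N ≥ 11) = 1 − P(N ≤ 10) = 1 − Σ_{j=0}^{10} e^(−μ) μ^j/j! ≈ 0.6528.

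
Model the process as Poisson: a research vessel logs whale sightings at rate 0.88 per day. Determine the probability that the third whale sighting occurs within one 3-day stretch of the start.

Over the interval, μ = 0.88 × 3 = 2.64 (a 3-day stretch = 3 days).
The third arrival falls in the interval iff at least 3 events occur there: P(S_3 ≤ t) = P(N ≥ 3) = 1 − P(N ≤ 2) ≈ 0.4916.

0.4916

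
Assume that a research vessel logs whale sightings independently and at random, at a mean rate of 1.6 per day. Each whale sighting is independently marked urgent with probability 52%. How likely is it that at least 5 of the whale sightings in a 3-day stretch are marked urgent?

Thinning: the whale sightings that are marked urgent themselves form a Poisson process with rate 0.52 × 1.6 = 0.832 per day.
Over the interval, μ = 0.832 × 3 = 2.496 (a 3-day stretch = 3 days).
P(N ≥ 5) = 1 − P(N ≤ 4) ≈ 0.1083.

0.1083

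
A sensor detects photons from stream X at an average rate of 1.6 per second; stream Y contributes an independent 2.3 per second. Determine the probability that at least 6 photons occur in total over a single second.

Independent Poisson processes superpose: combined rate λ = 1.6 + 2.3 = 3.9 per second.
So μ = 3.9.
P(N ≥ 6) = 1 − P(N ≤ 5) ≈ 0.1994.

0.1994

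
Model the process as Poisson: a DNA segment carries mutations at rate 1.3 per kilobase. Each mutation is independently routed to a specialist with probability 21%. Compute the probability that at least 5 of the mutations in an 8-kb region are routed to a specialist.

Thinning: the mutations that are routed to a specialist themselves form a Poisson process with rate 0.21 × 1.3 = 0.273 per kilobase.
Over the interval, μ = 0.273 × 8 = 2.184 (an 8-kb region = 8 kilobases).
P(N ≥ 5) = 1 − P(N ≤ 4) ≈ 0.0708.

0.0708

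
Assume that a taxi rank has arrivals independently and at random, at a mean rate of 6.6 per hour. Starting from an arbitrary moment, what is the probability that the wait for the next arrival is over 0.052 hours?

0.7095

The wait for the next event is exponential with rate λ = 6.6 per hour.
P(T > 0.052) = e^(−λt) = e^(−6.6 × 0.052) = e^(−0.3432) ≈ 0.7095.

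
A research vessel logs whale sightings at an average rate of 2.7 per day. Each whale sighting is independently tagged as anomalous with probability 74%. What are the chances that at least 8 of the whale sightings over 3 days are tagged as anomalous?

Thinning: the whale sightings that are tagged as anomalous themselves form a Poisson process with rate 0.74 × 2.7 = 1.998 per day.
Over the interval, μ = 1.998 × 3 = 5.994 (3 days).
P(N ≥ 8) = 1 − P(N ≤ 7) ≈ 0.2552.

0.2552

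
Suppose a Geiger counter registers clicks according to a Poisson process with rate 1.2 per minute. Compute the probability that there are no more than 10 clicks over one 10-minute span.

0.3472

Over the interval, μ = 1.2 × 10 = 12 (a 10-minute span = 10 minutes).
P(N ≤ 10) = Σ_{j=0}^{10} e^(−μ) μ^j/j! ≈ 0.3472.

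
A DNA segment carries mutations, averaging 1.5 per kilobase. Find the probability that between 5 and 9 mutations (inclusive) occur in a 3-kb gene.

Over the interval, μ = 1.5 × 3 = 4.5 (a 3-kb gene = 3 kilobases).
P(5 ≤ N ≤ 9) = Σ_{j=5}^{9} e^(−4.5) · 4.5^j/j! ≈ 0.4508.

0.4508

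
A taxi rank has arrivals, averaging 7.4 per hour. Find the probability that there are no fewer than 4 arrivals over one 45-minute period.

Over the interval, μ = 7.4 × 0.75 = 5.55 (a 45-minute period = 0.75 hours).
P(N ≥ 4) = 1 − P(N ≤ 3) = 1 − Σ_{j=0}^{3} e^(−μ) μ^j/j! ≈ 0.8039.

0.8039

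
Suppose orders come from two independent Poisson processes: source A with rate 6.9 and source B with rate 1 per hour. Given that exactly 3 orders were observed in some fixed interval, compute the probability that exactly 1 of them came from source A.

0.0420

Given the total, each event is independently from source A with probability p = λ_A/(λ_A+λ_B) = 6.9/7.9 ≈ 0.8734.
So K ~ Binomial(3, 6.9/7.9): P(K = 1) = C(3,1) · (6.9/7.9)^1 · (1/7.9)^2 ≈ 0.0420.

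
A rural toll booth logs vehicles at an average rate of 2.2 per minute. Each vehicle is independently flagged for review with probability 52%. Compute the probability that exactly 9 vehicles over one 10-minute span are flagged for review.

Thinning: the vehicles that are flagged for review themselves form a Poisson process with rate 0.52 × 2.2 = 1.144 per minute.
Over the interval, μ = 1.144 × 10 = 11.44 (a 10-minute span = 10 minutes).
P(N = 9) = e^(−11.44) · 11.44^9/9! ≈ 0.0995.

0.0995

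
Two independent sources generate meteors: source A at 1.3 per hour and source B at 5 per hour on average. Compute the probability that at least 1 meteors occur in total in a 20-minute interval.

Independent Poisson processes superpose: combined rate λ = 1.3 + 5 = 6.3 per hour.
Over the interval, μ = 6.3 × 1/3 = 2.1 (a 20-minute interval = 1/3 hours).
P(N ≥ 1) = 1 − P(N ≤ 0) ≈ 0.8775.

0.8775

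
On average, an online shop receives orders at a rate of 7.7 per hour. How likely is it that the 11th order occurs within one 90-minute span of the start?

Over the interval, μ = 7.7 × 1.5 = 11.55 (a 90-minute span = 1.5 hours).
The 11th arrival falls in the interval iff at least 11 events occur there: P(S_11 ≤ t) = P(N ≥ 11) = 1 − P(N ≤ 10) ≈ 0.6039.

0.6039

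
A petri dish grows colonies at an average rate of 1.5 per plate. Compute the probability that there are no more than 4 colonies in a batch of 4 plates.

0.2851

Over the interval, μ = 1.5 × 4 = 6 (a batch of 4 plates = 4 plates).
P(N ≤ 4) = Σ_{j=0}^{4} e^(−μ) μ^j/j! ≈ 0.2851.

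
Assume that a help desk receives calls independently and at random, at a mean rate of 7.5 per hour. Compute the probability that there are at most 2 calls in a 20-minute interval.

0.5438

Over the interval, μ = 7.5 × 1/3 = 2.5 (a 20-minute interval = 1/3 hours).
P(N ≤ 2) = Σ_{j=0}^{2} e^(−μ) μ^j/j! ≈ 0.5438.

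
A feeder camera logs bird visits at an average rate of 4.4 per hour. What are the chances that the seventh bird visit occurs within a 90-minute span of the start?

Over the interval, μ = 4.4 × 1.5 = 6.6 (a 90-minute span = 1.5 hours).
The seventh arrival falls in the interval iff at least 7 events occur there: P(S_7 ≤ t) = P(N ≥ 7) = 1 − P(N ≤ 6) ≈ 0.4892.

0.4892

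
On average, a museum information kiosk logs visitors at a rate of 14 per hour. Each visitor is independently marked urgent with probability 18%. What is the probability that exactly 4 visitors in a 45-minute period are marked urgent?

Thinning: the visitors that are marked urgent themselves form a Poisson process with rate 0.18 × 14 = 2.52 per hour.
Over the interval, μ = 2.52 × 0.75 = 1.89 (a 45-minute period = 0.75 hours).
P(N = 4) = e^(−1.89) · 1.89^4/4! ≈ 0.0803.

0.0803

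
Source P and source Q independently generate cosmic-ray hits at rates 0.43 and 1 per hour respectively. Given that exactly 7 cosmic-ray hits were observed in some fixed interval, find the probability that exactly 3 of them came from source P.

0.2276

Given the total, each event is independently from source P with probability p = λ_P/(λ_P+λ_Q) = 0.43/1.43 ≈ 0.3007.
So K ~ Binomial(7, 0.43/1.43): P(K = 3) = C(7,3) · (0.43/1.43)^3 · (1/1.43)^4 ≈ 0.2276.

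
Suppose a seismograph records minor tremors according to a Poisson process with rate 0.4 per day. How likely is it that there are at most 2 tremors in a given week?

0.4695

Over the interval, μ = 0.4 × 7 = 2.8 (a week = 7 days).
P(N ≤ 2) = Σ_{j=0}^{2} e^(−μ) μ^j/j! ≈ 0.4695.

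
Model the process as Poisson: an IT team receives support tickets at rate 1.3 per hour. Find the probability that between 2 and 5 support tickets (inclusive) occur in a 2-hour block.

0.6836

Over the interval, μ = 1.3 × 2 = 2.6 (a 2-hour block = 2 hours).
P(2 ≤ N ≤ 5) = Σ_{j=2}^{5} e^(−2.6) · 2.6^j/j! ≈ 0.6836.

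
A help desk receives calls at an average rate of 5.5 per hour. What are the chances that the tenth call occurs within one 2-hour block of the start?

Over the interval, μ = 5.5 × 2 = 11 (a 2-hour block = 2 hours).
The tenth arrival falls in the interval iff at least 10 events occur there: P(S_10 ≤ t) = P(N ≥ 10) = 1 − P(N ≤ 9) ≈ 0.6595.

0.6595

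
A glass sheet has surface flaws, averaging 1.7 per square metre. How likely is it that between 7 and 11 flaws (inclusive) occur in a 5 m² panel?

Over the interval, μ = 1.7 × 5 = 8.5 (a 5 m² panel = 5 square metres).
P(7 ≤ N ≤ 11) = Σ_{j=7}^{11} e^(−8.5) · 8.5^j/j! ≈ 0.5925.

0.5925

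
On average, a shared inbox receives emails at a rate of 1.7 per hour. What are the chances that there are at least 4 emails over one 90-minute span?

0.2532

Over the interval, μ = 1.7 × 1.5 = 2.55 (a 90-minute span = 1.5 hours).
P(N ≥ 4) = 1 − P(N ≤ 3) = 1 − Σ_{j=0}^{3} e^(−μ) μ^j/j! ≈ 0.2532.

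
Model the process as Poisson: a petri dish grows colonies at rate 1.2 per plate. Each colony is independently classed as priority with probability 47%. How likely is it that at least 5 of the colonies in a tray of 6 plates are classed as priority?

0.2528

Thinning: the colonies that are classed as priority themselves form a Poisson process with rate 0.47 × 1.2 = 0.564 per plate.
Over the interval, μ = 0.564 × 6 = 3.384 (a tray of 6 plates = 6 plates).
P(N ≥ 5) = 1 − P(N ≤ 4) ≈ 0.2528.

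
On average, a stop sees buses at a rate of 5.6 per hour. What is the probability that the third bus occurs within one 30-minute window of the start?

0.5305

Over the interval, μ = 5.6 × 0.5 = 2.8 (a 30-minute window = 0.5 hours).
The third arrival falls in the interval iff at least 3 events occur there: P(S_3 ≤ t) = P(N ≥ 3) = 1 − P(N ≤ 2) ≈ 0.5305.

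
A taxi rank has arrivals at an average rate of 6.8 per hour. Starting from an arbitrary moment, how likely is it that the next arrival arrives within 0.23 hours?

Inter-arrival times are exponential with rate λ = 6.8 per hour.
P(T ≤ 0.23) = 1 − e^(−λt) = 1 − e^(−6.8 × 0.23) = 1 − e^(−1.564) ≈ 0.7907.

0.7907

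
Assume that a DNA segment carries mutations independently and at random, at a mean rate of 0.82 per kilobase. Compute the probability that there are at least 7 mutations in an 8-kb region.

Over the interval, μ = 0.82 × 8 = 6.56 (an 8-kb region = 8 kilobases).
P(N ≥ 7) = 1 − P(N ≤ 6) = 1 − Σ_{j=0}^{6} e^(−μ) μ^j/j! ≈ 0.4829.

0.4829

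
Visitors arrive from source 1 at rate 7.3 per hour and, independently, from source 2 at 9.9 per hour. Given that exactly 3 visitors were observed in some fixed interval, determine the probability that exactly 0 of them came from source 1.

Given the total, each event is independently from source 1 with probability p = λ_1/(λ_1+λ_2) = 7.3/17.2 ≈ 0.4244.
So K ~ Binomial(3, 7.3/17.2): P(K = 0) = C(3,0) · (7.3/17.2)^0 · (9.9/17.2)^3 ≈ 0.1907.

0.1907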